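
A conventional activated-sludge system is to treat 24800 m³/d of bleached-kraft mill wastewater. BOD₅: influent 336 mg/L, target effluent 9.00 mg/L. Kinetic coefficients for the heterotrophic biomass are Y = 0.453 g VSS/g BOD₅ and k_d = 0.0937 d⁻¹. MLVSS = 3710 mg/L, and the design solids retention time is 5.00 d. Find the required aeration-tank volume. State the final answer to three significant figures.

V ≈ 3370 m³

Steady-state biomass mass balance: V·X·(1 + k_d·θ_c) = Y·Q·(S₀ − S)·θ_c, so V = 0.453 × 24800 × (336 − 9.00) × 5.00 / [3710 × (1 + 0.0937 × 5.00)] = 1.84×10^7 / 5448 = 3371 m³.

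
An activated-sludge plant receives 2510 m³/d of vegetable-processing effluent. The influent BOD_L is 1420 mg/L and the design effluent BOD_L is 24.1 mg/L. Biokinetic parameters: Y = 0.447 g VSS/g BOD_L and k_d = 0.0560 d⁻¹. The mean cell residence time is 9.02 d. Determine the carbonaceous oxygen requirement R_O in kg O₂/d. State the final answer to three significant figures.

The observed yield is Y_obs = Y/(1 + k_d·θ_c) = 0.447 / (1 + 0.0560 × 9.02) = 0.447 / 1.505 = 0.2970 g VSS per g BOD_L removed.
Substrate removed = Q·(S₀ − S) = 2510 m³/d × (1420 − 24.1) g/m³ = 3.5×10^6 g/d = 3504 kg/d.
Net sludge production P_X = 0.2970 × 3504 = 1041 kg VSS/d.
R_O = Q·(S₀ − S) − 1.42·P_X = 3504 − 1.42 × 1041 = 2026 kg O₂/d.

R_O ≈ 2030 kg O₂/d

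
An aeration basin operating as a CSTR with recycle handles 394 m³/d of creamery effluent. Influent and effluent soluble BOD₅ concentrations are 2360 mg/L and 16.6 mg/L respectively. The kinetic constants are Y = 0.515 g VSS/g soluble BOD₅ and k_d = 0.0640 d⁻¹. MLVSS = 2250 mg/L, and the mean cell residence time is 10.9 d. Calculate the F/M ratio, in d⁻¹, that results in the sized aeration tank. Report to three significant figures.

F/M ≈ 0.305 d⁻¹

From the SRT design equation V = Y Q (S₀−S) θ_c / [X (1 + k_d θ_c)] = 0.515 × 394 × (2360 − 16.6) × 10.9 / [2250 × (1 + 0.0640 × 10.9)] = 5.18×10^6 / 3820 = 1357 m³.
Food-to-microorganism ratio F/M = Q S₀ / (V X) = 394 × 2360 / (1357 × 2250) = 0.3046 d⁻¹.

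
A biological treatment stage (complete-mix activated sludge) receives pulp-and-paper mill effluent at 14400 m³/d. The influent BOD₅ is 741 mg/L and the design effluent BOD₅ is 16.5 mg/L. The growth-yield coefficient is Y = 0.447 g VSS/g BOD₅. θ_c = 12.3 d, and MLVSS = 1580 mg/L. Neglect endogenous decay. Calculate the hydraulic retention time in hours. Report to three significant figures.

τ ≈ 60.5 h

V·X = Y·Q·ΔS·θ_c gives V = 0.447 × 14400 × (741 − 16.5) × 12.3 / 1580 = 36304 m³.
τ = V/Q = 36304/14400 = 2.521 d, or 60.51 h.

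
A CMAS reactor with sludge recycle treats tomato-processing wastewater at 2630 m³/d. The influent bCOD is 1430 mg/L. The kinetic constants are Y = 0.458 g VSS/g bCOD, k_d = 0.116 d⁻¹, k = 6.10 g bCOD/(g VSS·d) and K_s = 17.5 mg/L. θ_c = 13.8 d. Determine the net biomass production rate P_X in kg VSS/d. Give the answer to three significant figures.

For a completely mixed reactor with recycle the Lawrence–McCarty relation gives S = K_s·(1 + k_d·θ_c) / [θ_c·(Y·k − k_d) − 1] = 17.5 × (1 + 0.116 × 13.8) / [13.8 × (0.458 × 6.10 − 0.116) − 1] = 45.51 / 35.95 = 1.266 mg/L.
The observed yield is Y_obs = Y/(1 + k_d·θ_c) = 0.458 / (1 + 0.116 × 13.8) = 0.458 / 2.601 = 0.1761 g VSS per g bCOD removed.
Mass of bCOD removed per day: Q(S₀ − S) = 2630 × 1429 g/m³ = 3758 kg/d.
Biomass produced: P_X = Y_obs·Q·ΔS = 0.1761 × 3758 ≈ 661.7 kg VSS/d.

P_X ≈ 662 kg VSS/d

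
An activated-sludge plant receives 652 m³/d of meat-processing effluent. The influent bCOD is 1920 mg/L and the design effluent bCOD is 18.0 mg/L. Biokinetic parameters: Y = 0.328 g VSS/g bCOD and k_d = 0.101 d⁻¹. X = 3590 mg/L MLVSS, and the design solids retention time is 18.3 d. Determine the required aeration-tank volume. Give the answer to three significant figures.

From the SRT design equation V = Y Q (S₀−S) θ_c / [X (1 + k_d θ_c)] = 0.328 × 652 × (1920 − 18.0) × 18.3 / [3590 × (1 + 0.101 × 18.3)] = 7.44×10^6 / 10225 = 728.0 m³.

V ≈ 728 m³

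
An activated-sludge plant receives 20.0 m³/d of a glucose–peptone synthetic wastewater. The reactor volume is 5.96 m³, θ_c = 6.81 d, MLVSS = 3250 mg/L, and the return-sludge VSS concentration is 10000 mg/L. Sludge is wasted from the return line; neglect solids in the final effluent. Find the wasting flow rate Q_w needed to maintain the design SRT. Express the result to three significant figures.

Q_w = (V·X)/(θ_c X_r) = 5.960 × 3250 / (6.81 × 10000) = 0.2844 m³/d.

Q_w ≈ 0.284 m³/d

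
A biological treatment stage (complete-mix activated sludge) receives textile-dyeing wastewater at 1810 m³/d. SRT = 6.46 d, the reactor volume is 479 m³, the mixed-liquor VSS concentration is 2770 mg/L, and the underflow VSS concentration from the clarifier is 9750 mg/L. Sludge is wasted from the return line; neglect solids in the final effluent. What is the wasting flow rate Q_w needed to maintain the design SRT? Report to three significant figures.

Q_w ≈ 21.1 m³/d

Wasting from the return line (neglecting effluent solids): Q_w = V·X / (θ_c·X_r) = 479.0 × 2770 / (6.46 × 9750) = 21.07 m³/d.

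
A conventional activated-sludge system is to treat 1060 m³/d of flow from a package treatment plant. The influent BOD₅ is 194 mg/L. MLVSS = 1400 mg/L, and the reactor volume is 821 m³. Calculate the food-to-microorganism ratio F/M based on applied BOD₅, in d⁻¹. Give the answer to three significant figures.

F/M ≈ 0.179 d⁻¹

F/M = applied load / biomass = Q·S₀/(V·X) = 1060 × 194 / (821.0 × 1400) = 0.1789 d⁻¹.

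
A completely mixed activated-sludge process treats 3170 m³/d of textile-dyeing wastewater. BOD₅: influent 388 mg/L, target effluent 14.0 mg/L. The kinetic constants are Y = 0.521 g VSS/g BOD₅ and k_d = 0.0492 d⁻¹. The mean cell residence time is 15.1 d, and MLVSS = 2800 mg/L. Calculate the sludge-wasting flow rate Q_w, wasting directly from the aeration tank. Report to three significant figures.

Steady-state biomass mass balance: V·X·(1 + k_d·θ_c) = Y·Q·(S₀ − S)·θ_c, so V = 0.521 × 3170 × (388 − 14.0) × 15.1 / [2800 × (1 + 0.0492 × 15.1)] = 9.33×10^6 / 4880 = 1911 m³.
With mixed-liquor wasting, θ_c = V/Q_w, so Q_w = V/θ_c = 1911/15.1 = 126.6 m³/d.

Q_w ≈ 127 m³/d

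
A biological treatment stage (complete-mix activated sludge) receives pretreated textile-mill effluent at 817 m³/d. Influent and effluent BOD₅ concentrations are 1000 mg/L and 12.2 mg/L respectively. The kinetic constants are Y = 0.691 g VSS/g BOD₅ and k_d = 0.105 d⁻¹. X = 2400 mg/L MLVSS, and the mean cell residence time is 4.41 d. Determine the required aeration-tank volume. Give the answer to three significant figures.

V ≈ 700 m³

From the SRT design equation V = Y Q (S₀−S) θ_c / [X (1 + k_d θ_c)] = 0.691 × 817 × (1000 − 12.2) × 4.41 / [2400 × (1 + 0.105 × 4.41)] = 2.46×10^6 / 3511 = 700.4 m³.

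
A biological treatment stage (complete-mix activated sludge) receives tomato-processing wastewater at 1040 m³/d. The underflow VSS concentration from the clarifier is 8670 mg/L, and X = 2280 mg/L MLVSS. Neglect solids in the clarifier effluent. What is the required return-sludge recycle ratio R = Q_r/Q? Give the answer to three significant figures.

R = Q_r/Q = X/(X_r − X) = 2280 / (8670 − 2280) = 0.3568.

R ≈ 0.357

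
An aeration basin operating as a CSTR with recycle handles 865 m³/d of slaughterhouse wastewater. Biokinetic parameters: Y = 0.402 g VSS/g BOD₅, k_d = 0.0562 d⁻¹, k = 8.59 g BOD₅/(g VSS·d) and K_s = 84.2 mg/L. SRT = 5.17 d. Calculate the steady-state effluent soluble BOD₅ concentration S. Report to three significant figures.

From the Monod/SRT balance for a CMAS, S = K_s·(1+k_d θ_c)/[θ_c·(Y k − k_d) − 1] = 84.2 × (1 + 0.0562 × 5.17) / [5.17 × (0.402 × 8.59 − 0.0562) − 1] = 108.7 / 16.56 = 6.561 mg/L.

S ≈ 6.56 mg/L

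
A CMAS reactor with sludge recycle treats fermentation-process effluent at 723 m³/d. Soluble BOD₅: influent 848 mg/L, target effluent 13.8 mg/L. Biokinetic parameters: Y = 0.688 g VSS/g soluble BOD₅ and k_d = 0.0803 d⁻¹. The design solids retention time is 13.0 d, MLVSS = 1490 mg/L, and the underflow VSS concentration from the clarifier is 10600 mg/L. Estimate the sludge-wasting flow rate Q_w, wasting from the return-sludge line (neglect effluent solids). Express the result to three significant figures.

From the SRT design equation V = Y Q (S₀−S) θ_c / [X (1 + k_d θ_c)] = 0.688 × 723 × (848 − 13.8) × 13.0 / [1490 × (1 + 0.0803 × 13.0)] = 5.39×10^6 / 3045 = 1771 m³.
θ_c = V·X/(Q_w·X_r) when wasting from the recycle, so Q_w = V·X/(θ_c·X_r) = 1771 × 1490 / (13.0 × 10600) = 19.15 m³/d.

Q_w ≈ 19.2 m³/d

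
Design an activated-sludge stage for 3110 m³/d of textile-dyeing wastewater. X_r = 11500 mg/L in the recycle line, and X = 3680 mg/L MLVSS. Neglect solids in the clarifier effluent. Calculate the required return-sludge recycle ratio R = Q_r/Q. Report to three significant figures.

Mass balance around the secondary clarifier (neglecting effluent solids): R = X / (X_r − X) = 3680 / (11500 − 3680) = 0.4706.

R ≈ 0.471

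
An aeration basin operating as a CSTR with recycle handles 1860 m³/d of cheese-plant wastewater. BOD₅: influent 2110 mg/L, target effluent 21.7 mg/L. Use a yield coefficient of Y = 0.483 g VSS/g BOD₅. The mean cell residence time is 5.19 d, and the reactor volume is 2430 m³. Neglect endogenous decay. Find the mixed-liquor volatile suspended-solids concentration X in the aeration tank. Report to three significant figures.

X ≈ 4010 mg/L

From V·X = Y·Q·(S₀ − S)·θ_c (decay neglected): X = 0.483 × 1860 × (2110 − 21.7) × 5.19 / 2430 = 4007 mg/L.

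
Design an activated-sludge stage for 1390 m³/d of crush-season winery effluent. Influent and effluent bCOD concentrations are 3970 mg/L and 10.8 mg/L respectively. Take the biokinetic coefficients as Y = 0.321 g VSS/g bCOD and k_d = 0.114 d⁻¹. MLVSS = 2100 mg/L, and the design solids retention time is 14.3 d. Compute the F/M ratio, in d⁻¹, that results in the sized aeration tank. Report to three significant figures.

F/M ≈ 0.575 d⁻¹

From the SRT design equation V = Y Q (S₀−S) θ_c / [X (1 + k_d θ_c)] = 0.321 × 1390 × (3970 − 10.8) × 14.3 / [2100 × (1 + 0.114 × 14.3)] = 2.53×10^7 / 5523 = 4574 m³.
F/M = applied load / biomass = Q·S₀/(V·X) = 1390 × 3970 / (4574 × 2100) = 0.5746 d⁻¹.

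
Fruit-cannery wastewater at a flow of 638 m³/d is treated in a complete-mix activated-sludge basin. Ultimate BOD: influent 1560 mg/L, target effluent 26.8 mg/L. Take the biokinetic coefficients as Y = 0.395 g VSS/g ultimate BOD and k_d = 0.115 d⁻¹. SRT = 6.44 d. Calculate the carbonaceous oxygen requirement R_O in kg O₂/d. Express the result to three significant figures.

R_O ≈ 663 kg O₂/d

Y_obs = Y / (1 + k_d θ_c) = 0.395 / (1 + 0.115 × 6.44) = 0.395 / 1.741 = 0.2269.
Substrate removed = Q·(S₀ − S) = 638 m³/d × (1560 − 26.8) g/m³ = 9.78×10^5 g/d = 978.2 kg/d.
P_X = Y_obs·Q·(S₀ − S) = 0.2269 × 978.2 = 222.0 kg VSS/d.
R_O = Q·(S₀ − S) − 1.42·P_X = 978.2 − 1.42 × 222.0 = 663.0 kg O₂/d.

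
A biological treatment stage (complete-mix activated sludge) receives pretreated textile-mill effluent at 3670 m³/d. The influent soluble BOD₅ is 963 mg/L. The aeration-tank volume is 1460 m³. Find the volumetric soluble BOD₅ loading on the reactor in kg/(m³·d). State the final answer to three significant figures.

L_v ≈ 2.42 kg soluble BOD₅/(m³·d)

Applied soluble BOD₅ load per unit volume = Q·S₀/V = (3670 × 963/1000)/1460 = 2.421 kg soluble BOD₅·m⁻³·d⁻¹.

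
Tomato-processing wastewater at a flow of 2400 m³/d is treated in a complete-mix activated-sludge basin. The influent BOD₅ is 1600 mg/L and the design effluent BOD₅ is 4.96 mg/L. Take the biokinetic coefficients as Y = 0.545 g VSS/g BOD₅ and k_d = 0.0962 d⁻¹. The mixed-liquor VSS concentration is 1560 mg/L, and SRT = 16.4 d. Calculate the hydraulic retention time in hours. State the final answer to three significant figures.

τ ≈ 85.1 h

Steady-state biomass mass balance: V·X·(1 + k_d·θ_c) = Y·Q·(S₀ − S)·θ_c, so V = 0.545 × 2400 × (1600 − 4.96) × 16.4 / [1560 × (1 + 0.0962 × 16.4)] = 3.42×10^7 / 4021 = 8509 m³.
τ = V/Q = 8509/2400 = 3.545 d, or 85.09 h.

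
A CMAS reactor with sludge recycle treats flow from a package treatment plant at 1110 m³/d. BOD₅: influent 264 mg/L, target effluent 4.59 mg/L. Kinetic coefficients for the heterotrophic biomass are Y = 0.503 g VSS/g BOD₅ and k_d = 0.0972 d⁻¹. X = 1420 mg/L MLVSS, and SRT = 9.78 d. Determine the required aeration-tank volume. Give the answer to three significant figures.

V ≈ 511 m³

Rearranging the biomass balance for a CMAS with decay, V = Y·Q·ΔS·θ_c / [X·(1+k_d θ_c)] = 0.503 × 1110 × (264 − 4.59) × 9.78 / [1420 × (1 + 0.0972 × 9.78)] = 1.42×10^6 / 2770 = 511.4 m³.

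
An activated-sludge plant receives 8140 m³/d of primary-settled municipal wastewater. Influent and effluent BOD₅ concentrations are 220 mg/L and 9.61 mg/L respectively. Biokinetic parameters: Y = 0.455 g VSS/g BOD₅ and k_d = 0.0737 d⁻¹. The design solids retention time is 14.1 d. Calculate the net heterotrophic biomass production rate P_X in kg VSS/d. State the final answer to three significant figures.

Correct the yield for decay: Y_obs = Y/(1 + k_d θ_c) = 0.455 / (1 + 0.0737 × 14.1) = 0.455 / 2.039 = 0.2231.
Substrate removed = Q·(S₀ − S) = 8140 m³/d × (220 − 9.61) g/m³ = 1.71×10^6 g/d = 1713 kg/d.
Biomass produced: P_X = Y_obs·Q·ΔS = 0.2231 × 1713 ≈ 382.1 kg VSS/d.

P_X ≈ 382 kg VSS/d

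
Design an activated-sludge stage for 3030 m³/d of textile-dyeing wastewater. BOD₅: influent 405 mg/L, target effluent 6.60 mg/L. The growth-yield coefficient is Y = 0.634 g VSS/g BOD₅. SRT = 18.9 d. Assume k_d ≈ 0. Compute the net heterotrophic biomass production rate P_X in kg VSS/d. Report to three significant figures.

P_X ≈ 765 kg VSS/d

No decay correction is needed, so Y_obs = Y = 0.634.
ΔS = 405 − 6.60 = 398.4 mg/L, so the substrate removal rate is 3030 × 398.4/1000 = 1207 kg BOD₅/d.
Biomass produced: P_X = Y_obs·Q·ΔS = 0.6340 × 1207 ≈ 765.3 kg VSS/d.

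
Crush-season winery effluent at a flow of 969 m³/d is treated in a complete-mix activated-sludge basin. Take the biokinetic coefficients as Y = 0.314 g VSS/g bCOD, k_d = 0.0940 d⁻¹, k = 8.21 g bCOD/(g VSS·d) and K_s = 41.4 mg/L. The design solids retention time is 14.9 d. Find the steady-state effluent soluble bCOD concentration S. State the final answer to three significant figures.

From the Monod/SRT balance for a CMAS, S = K_s·(1+k_d θ_c)/[θ_c·(Y k − k_d) − 1] = 41.4 × (1 + 0.0940 × 14.9) / [14.9 × (0.314 × 8.21 − 0.0940) − 1] = 99.38 / 36.01 = 2.760 mg/L.

S ≈ 2.76 mg/L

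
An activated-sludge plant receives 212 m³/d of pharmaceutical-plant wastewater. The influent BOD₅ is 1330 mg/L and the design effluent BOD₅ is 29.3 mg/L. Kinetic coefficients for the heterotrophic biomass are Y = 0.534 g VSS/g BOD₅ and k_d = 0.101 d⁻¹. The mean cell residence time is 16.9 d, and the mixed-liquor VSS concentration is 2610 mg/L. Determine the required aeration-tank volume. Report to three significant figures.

V ≈ 352 m³

From the SRT design equation V = Y Q (S₀−S) θ_c / [X (1 + k_d θ_c)] = 0.534 × 212 × (1330 − 29.3) × 16.9 / [2610 × (1 + 0.101 × 16.9)] = 2.49×10^6 / 7065 = 352.2 m³.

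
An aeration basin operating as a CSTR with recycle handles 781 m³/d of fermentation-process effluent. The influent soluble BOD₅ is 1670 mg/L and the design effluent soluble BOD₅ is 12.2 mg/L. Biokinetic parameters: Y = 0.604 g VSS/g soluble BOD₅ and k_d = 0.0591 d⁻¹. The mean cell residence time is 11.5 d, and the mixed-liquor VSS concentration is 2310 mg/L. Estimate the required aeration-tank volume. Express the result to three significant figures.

V ≈ 2320 m³

Steady-state biomass mass balance: V·X·(1 + k_d·θ_c) = Y·Q·(S₀ − S)·θ_c, so V = 0.604 × 781 × (1670 − 12.2) × 11.5 / [2310 × (1 + 0.0591 × 11.5)] = 8.99×10^6 / 3880 = 2318 m³.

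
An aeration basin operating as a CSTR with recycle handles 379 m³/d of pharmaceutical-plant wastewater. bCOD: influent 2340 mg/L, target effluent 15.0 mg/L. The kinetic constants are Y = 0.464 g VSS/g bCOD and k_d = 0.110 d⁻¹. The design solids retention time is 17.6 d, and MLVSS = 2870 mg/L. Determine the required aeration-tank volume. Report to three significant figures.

V ≈ 854 m³

From the SRT design equation V = Y Q (S₀−S) θ_c / [X (1 + k_d θ_c)] = 0.464 × 379 × (2340 − 15.0) × 17.6 / [2870 × (1 + 0.110 × 17.6)] = 7.2×10^6 / 8426 = 854.0 m³.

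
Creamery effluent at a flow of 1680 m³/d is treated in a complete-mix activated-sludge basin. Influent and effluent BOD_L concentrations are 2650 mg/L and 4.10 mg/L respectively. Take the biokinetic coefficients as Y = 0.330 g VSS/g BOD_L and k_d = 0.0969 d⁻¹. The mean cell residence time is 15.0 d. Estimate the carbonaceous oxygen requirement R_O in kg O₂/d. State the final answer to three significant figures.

Y_obs = Y / (1 + k_d θ_c) = 0.330 / (1 + 0.0969 × 15.0) = 0.330 / 2.454 = 0.1345.
ΔS = 2650 − 4.10 = 2646 mg/L, so the substrate removal rate is 1680 × 2646/1000 = 4445 kg BOD_L/d.
P_X = Y_obs·Q·(S₀ − S) = 0.1345 × 4445 = 597.9 kg VSS/d.
R_O = Q·(S₀ − S) − 1.42·P_X = 4445 − 1.42 × 597.9 = 3596 kg O₂/d.

R_O ≈ 3600 kg O₂/d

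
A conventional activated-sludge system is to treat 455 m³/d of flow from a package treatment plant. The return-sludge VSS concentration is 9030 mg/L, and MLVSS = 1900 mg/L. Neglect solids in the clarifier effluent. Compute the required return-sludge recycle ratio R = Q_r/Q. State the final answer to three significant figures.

R = Q_r/Q = X/(X_r − X) = 1900 / (9030 − 1900) = 0.2665.

R ≈ 0.266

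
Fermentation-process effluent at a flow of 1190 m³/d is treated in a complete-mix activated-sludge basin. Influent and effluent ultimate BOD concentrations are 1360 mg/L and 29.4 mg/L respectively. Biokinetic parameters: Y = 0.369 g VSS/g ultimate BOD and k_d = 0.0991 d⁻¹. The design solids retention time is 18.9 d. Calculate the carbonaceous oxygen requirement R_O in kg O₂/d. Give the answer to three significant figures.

R_O ≈ 1290 kg O₂/d

Y_obs = Y / (1 + k_d θ_c) = 0.369 / (1 + 0.0991 × 18.9) = 0.369 / 2.873 = 0.1284.
ΔS = 1360 − 29.4 = 1331 mg/L, so the substrate removal rate is 1190 × 1331/1000 = 1583 kg ultimate BOD/d.
P_X = Y_obs·Q·(S₀ − S) = 0.1284 × 1583 = 203.4 kg VSS/d.
R_O = Q·(S₀ − S) − 1.42·P_X = 1583 − 1.42 × 203.4 = 1295 kg O₂/d.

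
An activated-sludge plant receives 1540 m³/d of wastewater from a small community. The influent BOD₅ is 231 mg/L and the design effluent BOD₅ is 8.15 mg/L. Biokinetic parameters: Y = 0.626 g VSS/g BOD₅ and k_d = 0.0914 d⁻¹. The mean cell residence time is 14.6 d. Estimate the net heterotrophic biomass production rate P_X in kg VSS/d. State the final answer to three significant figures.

The observed yield is Y_obs = Y/(1 + k_d·θ_c) = 0.626 / (1 + 0.0914 × 14.6) = 0.626 / 2.334 = 0.2682 g VSS per g BOD₅ removed.
ΔS = 231 − 8.15 = 222.8 mg/L, so the substrate removal rate is 1540 × 222.8/1000 = 343.2 kg BOD₅/d.
Net biomass production P_X = Y_obs × Q·(S₀ − S) = 0.2682 × 343.2 = 92.03 kg VSS/d.

P_X ≈ 92.0 kg VSS/d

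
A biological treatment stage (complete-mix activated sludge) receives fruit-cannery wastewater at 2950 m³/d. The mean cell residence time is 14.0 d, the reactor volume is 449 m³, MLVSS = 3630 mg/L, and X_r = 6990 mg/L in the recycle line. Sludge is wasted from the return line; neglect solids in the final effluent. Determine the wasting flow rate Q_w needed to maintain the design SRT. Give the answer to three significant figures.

Q_w ≈ 16.7 m³/d

Wasting from the return line (neglecting effluent solids): Q_w = V·X / (θ_c·X_r) = 449.0 × 3630 / (14.0 × 6990) = 16.66 m³/d.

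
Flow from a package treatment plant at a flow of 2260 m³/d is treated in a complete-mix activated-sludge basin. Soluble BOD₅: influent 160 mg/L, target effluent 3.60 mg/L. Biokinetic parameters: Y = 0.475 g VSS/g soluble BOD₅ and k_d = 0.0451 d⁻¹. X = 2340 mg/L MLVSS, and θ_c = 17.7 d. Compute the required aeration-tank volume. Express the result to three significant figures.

From the SRT design equation V = Y Q (S₀−S) θ_c / [X (1 + k_d θ_c)] = 0.475 × 2260 × (160 − 3.60) × 17.7 / [2340 × (1 + 0.0451 × 17.7)] = 2.97×10^6 / 4208 = 706.2 m³.

V ≈ 706 m³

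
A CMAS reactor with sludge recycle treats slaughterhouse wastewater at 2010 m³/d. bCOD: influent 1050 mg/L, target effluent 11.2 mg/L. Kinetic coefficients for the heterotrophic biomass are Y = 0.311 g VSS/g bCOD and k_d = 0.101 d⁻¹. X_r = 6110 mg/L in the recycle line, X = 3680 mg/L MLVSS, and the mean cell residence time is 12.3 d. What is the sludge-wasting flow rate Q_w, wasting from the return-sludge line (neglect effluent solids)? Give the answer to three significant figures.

Rearranging the biomass balance for a CMAS with decay, V = Y·Q·ΔS·θ_c / [X·(1+k_d θ_c)] = 0.311 × 2010 × (1050 − 11.2) × 12.3 / [3680 × (1 + 0.101 × 12.3)] = 7.99×10^6 / 8252 = 967.9 m³.
θ_c = V·X/(Q_w·X_r) when wasting from the recycle, so Q_w = V·X/(θ_c·X_r) = 967.9 × 3680 / (12.3 × 6110) = 47.40 m³/d.

Q_w ≈ 47.4 m³/d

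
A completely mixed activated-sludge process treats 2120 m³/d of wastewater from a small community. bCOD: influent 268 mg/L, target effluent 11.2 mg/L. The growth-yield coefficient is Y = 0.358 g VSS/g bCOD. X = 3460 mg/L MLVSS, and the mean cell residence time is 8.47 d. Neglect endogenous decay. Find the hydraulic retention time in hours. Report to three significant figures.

V·X = Y·Q·ΔS·θ_c gives V = 0.358 × 2120 × (268 − 11.2) × 8.47 / 3460 = 477.1 m³.
HRT = V/Q = 477.1 m³ / 2120 m³·d⁻¹ = 0.2251 d × 24 = 5.401 h.

τ ≈ 5.40 h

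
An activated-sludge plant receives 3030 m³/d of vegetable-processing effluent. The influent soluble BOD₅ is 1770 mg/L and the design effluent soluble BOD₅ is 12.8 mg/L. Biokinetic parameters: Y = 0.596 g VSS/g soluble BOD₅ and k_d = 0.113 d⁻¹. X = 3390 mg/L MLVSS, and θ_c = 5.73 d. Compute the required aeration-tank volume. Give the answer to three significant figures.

From the SRT design equation V = Y Q (S₀−S) θ_c / [X (1 + k_d θ_c)] = 0.596 × 3030 × (1770 − 12.8) × 5.73 / [3390 × (1 + 0.113 × 5.73)] = 1.82×10^7 / 5585 = 3256 m³.

V ≈ 3260 m³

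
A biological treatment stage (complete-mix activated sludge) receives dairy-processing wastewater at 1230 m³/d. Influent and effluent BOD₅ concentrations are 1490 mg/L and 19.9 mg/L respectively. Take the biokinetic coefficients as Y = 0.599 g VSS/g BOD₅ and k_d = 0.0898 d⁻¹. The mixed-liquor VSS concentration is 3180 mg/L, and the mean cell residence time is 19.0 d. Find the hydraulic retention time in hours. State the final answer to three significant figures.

From the SRT design equation V = Y Q (S₀−S) θ_c / [X (1 + k_d θ_c)] = 0.599 × 1230 × (1490 − 19.9) × 19.0 / [3180 × (1 + 0.0898 × 19.0)] = 2.06×10^7 / 8606 = 2391 m³.
HRT = V/Q = 2391 m³ / 1230 m³·d⁻¹ = 1.944 d × 24 = 46.66 h.

τ ≈ 46.7 h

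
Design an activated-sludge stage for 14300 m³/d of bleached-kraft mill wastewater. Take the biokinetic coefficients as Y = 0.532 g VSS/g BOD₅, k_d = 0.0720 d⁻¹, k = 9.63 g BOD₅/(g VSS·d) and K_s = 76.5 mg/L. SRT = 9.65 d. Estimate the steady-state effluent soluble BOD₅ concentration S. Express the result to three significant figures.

S ≈ 2.72 mg/L

From the Monod/SRT balance for a CMAS, S = K_s·(1+k_d θ_c)/[θ_c·(Y k − k_d) − 1] = 76.5 × (1 + 0.0720 × 9.65) / [9.65 × (0.532 × 9.63 − 0.0720) − 1] = 129.7 / 47.74 = 2.716 mg/L.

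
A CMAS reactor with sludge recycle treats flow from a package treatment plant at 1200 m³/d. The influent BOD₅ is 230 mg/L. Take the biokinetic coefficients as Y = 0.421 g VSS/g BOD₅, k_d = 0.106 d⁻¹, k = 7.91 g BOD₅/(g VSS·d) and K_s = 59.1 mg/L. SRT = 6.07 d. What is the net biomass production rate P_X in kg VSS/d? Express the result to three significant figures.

Effluent substrate depends only on kinetics and SRT: S = K_s(1 + k_d θ_c) / [θ_c(Yk − k_d) − 1] = 59.1 × (1 + 0.106 × 6.07) / [6.07 × (0.421 × 7.91 − 0.106) − 1] = 97.13 / 18.57 = 5.230 mg/L.
Y_obs = Y / (1 + k_d θ_c) = 0.421 / (1 + 0.106 × 6.07) = 0.421 / 1.643 = 0.2562.
ΔS = 230 − 5.23 = 224.8 mg/L, so the substrate removal rate is 1200 × 224.8/1000 = 269.7 kg BOD₅/d.
P_X = Y_obs · Q(S₀ − S) = 0.2562 × 269.7 = 69.10 kg VSS/d.

P_X ≈ 69.1 kg VSS/d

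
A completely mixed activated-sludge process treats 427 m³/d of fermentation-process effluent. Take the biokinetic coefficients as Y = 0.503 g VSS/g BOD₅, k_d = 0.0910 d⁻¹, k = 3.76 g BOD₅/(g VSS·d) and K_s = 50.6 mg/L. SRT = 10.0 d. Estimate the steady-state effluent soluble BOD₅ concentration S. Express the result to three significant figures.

From the Monod/SRT balance for a CMAS, S = K_s·(1+k_d θ_c)/[θ_c·(Y k − k_d) − 1] = 50.6 × (1 + 0.0910 × 10.0) / [10.0 × (0.503 × 3.76 − 0.0910) − 1] = 96.65 / 17.00 = 5.684 mg/L.

S ≈ 5.68 mg/L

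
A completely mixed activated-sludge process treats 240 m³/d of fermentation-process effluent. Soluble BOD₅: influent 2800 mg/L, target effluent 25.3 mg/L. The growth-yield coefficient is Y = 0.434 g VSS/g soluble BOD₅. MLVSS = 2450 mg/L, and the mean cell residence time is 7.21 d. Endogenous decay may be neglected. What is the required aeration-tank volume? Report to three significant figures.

Biomass mass balance (decay neglected): V·X = Y·Q·(S₀ − S)·θ_c, so V = 0.434 × 240 × (2800 − 25.3) × 7.21 / 2450 = 850.5 m³.

V ≈ 851 m³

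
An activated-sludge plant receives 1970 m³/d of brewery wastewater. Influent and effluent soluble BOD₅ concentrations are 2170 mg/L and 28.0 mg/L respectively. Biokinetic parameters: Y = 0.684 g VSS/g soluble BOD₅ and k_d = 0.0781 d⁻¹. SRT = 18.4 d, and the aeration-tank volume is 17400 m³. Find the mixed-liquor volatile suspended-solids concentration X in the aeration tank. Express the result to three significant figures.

Solving the biomass balance for X: X = Y Q (S₀−S) θ_c / [V (1+k_d θ_c)] = 0.684 × 1970 × (2170 − 28.0) × 18.4 / [17400 × (1 + 0.0781 × 18.4)] = 1252 mg/L.

X ≈ 1250 mg/L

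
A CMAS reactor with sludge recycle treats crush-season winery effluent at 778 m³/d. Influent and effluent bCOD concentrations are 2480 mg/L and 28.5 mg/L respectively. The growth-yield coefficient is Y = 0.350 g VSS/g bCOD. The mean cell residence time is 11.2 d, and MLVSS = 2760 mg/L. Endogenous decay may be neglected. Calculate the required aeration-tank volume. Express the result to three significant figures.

V ≈ 2710 m³

With k_d = 0 the design equation reduces to V = Y Q (S₀−S) θ_c / X = 0.350 × 778 × (2480 − 28.5) × 11.2 / 2760 = 2709 m³.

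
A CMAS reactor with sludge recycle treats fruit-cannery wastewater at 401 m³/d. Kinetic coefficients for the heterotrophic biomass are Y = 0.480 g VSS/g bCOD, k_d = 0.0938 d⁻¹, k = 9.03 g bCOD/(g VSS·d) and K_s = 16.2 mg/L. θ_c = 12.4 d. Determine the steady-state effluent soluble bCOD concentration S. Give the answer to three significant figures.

From the Monod/SRT balance for a CMAS, S = K_s·(1+k_d θ_c)/[θ_c·(Y k − k_d) − 1] = 16.2 × (1 + 0.0938 × 12.4) / [12.4 × (0.480 × 9.03 − 0.0938) − 1] = 35.04 / 51.58 = 0.6793 mg/L.

S ≈ 0.679 mg/L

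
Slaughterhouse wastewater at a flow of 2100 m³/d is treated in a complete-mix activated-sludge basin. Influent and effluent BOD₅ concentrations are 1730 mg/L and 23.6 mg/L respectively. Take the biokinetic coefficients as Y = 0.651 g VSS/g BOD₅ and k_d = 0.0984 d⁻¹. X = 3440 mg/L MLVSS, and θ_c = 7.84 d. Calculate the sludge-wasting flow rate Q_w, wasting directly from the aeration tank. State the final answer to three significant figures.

Rearranging the biomass balance for a CMAS with decay, V = Y·Q·ΔS·θ_c / [X·(1+k_d θ_c)] = 0.651 × 2100 × (1730 − 23.6) × 7.84 / [3440 × (1 + 0.0984 × 7.84)] = 1.83×10^7 / 6094 = 3001 m³.
Wasting from the aeration tank: Q_w = V / θ_c = 3001 / 7.84 = 382.8 m³/d.

Q_w ≈ 383 m³/d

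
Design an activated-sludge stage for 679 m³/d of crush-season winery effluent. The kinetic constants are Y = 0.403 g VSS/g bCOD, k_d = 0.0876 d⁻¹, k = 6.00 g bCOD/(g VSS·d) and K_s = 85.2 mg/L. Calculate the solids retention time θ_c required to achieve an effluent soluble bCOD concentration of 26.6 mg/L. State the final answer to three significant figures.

θ_c ≈ 2.05 d

From 1/θ_c = Y·k·S/(K_s + S) − k_d: Y·k·S/(K_s+S) = 0.403 × 6.00 × 26.6 / (85.2 + 26.6) = 0.5753 d⁻¹.
1/θ_c = 0.5753 − 0.0876 = 0.4877 d⁻¹, so θ_c = 2.050 d.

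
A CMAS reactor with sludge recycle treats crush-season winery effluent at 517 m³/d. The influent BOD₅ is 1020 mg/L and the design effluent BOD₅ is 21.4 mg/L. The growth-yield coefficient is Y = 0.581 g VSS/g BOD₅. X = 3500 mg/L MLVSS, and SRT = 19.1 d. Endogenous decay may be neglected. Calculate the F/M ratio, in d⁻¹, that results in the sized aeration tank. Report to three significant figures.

Biomass mass balance (decay neglected): V·X = Y·Q·(S₀ − S)·θ_c, so V = 0.581 × 517 × (1020 − 21.4) × 19.1 / 3500 = 1637 m³.
F/M = Q·S₀ / (V·X) = 517 × 1020 / (1637 × 3500) = 0.09204 g BOD₅·(g VSS·d)⁻¹.

F/M ≈ 0.0920 d⁻¹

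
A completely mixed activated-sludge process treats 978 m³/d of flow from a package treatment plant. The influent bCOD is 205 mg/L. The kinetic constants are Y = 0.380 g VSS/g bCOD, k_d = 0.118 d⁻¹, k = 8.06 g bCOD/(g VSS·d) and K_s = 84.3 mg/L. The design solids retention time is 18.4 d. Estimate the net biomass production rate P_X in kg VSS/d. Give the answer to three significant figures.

P_X ≈ 23.4 kg VSS/d

For a completely mixed reactor with recycle the Lawrence–McCarty relation gives S = K_s·(1 + k_d·θ_c) / [θ_c·(Y·k − k_d) − 1] = 84.3 × (1 + 0.118 × 18.4) / [18.4 × (0.380 × 8.06 − 0.118) − 1] = 267.3 / 53.18 = 5.027 mg/L.
Y_obs = Y / (1 + k_d θ_c) = 0.380 / (1 + 0.118 × 18.4) = 0.380 / 3.171 = 0.1198.
Q·(S₀ − S) = 978 × (205 − 5.03) × 10⁻³ = 195.6 kg/d removed.
So the net sludge growth is P_X = 0.1198 × 195.6 = 23.43 kg VSS/d.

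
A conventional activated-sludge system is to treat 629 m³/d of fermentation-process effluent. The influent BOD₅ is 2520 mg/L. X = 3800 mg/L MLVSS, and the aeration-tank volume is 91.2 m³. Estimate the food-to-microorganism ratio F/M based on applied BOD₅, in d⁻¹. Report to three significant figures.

Food-to-microorganism ratio F/M = Q S₀ / (V X) = 629 × 2520 / (91.20 × 3800) = 4.574 d⁻¹.

F/M ≈ 4.57 d⁻¹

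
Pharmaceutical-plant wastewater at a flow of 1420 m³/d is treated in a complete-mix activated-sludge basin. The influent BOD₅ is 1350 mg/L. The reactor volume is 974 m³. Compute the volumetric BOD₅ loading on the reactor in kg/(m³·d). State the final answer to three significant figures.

L_v ≈ 1.97 kg BOD₅/(m³·d)

L_v = Q S₀ / V = 1420 × 1350 × 10⁻³ / 974.0 = 1.968 kg/(m³·d).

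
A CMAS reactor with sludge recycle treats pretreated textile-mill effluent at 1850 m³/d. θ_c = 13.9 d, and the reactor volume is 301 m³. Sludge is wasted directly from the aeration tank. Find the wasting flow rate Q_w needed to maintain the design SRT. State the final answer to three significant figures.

For wasting at MLVSS concentration, Q_w = V/θ_c = 301.0/13.9 = 21.65 m³/d.

Q_w ≈ 21.7 m³/d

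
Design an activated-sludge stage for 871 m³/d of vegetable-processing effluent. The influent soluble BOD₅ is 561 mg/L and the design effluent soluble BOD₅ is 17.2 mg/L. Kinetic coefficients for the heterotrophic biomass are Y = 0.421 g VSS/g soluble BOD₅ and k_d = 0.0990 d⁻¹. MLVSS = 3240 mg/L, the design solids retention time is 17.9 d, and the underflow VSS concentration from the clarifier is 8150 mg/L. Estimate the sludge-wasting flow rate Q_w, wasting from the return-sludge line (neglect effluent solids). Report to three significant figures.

Q_w ≈ 8.83 m³/d

Steady-state biomass mass balance: V·X·(1 + k_d·θ_c) = Y·Q·(S₀ − S)·θ_c, so V = 0.421 × 871 × (561 − 17.2) × 17.9 / [3240 × (1 + 0.0990 × 17.9)] = 3.57×10^6 / 8982 = 397.4 m³.
θ_c = V·X/(Q_w·X_r) when wasting from the recycle, so Q_w = V·X/(θ_c·X_r) = 397.4 × 3240 / (17.9 × 8150) = 8.826 m³/d.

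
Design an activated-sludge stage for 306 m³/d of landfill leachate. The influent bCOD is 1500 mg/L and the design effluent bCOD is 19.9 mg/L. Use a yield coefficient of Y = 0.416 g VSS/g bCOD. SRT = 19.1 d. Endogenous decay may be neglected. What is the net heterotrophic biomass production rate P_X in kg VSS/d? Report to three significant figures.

No decay correction is needed, so Y_obs = Y = 0.416.
Substrate removed = Q·(S₀ − S) = 306 m³/d × (1500 − 19.9) g/m³ = 4.53×10^5 g/d = 452.9 kg/d.
So the net sludge growth is P_X = 0.4160 × 452.9 = 188.4 kg VSS/d.

P_X ≈ 188 kg VSS/d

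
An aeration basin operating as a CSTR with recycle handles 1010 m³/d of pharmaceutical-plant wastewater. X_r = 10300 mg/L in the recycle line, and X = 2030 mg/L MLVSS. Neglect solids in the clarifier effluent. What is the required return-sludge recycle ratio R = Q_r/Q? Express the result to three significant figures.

R ≈ 0.245

R = Q_r/Q = X/(X_r − X) = 2030 / (10300 − 2030) = 0.2455.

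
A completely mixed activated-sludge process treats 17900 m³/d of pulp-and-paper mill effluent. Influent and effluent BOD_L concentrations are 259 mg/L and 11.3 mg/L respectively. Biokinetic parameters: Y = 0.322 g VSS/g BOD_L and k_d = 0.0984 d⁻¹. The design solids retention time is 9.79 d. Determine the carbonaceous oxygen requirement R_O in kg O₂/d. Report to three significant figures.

R_O ≈ 3400 kg O₂/d

Observed yield with endogenous decay: Y_obs = Y / (1 + k_d·θ_c) = 0.322 / (1 + 0.0984 × 9.79) = 0.322 / 1.963 = 0.1640 g VSS/g BOD_L.
Substrate removed = Q·(S₀ − S) = 17900 m³/d × (259 − 11.3) g/m³ = 4.43×10^6 g/d = 4434 kg/d.
P_X = Y_obs·Q·(S₀ − S) = 0.1640 × 4434 = 727.2 kg VSS/d.
R_O = Q·(S₀ − S) − 1.42·P_X = 4434 − 1.42 × 727.2 = 3401 kg O₂/d.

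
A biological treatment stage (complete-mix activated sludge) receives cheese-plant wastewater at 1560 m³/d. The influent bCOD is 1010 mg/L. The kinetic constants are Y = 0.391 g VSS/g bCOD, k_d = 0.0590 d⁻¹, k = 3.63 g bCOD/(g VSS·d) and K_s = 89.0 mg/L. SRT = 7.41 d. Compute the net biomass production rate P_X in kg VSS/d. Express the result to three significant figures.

From the Monod/SRT balance for a CMAS, S = K_s·(1+k_d θ_c)/[θ_c·(Y k − k_d) − 1] = 89.0 × (1 + 0.0590 × 7.41) / [7.41 × (0.391 × 3.63 − 0.0590) − 1] = 127.9 / 9.080 = 14.09 mg/L.
Y_obs = Y / (1 + k_d θ_c) = 0.391 / (1 + 0.0590 × 7.41) = 0.391 / 1.437 = 0.2721.
Q·(S₀ − S) = 1560 × (1010 − 14.1) × 10⁻³ = 1554 kg/d removed.
Net biomass production P_X = Y_obs × Q·(S₀ − S) = 0.2721 × 1554 = 422.7 kg VSS/d.

P_X ≈ 423 kg VSS/d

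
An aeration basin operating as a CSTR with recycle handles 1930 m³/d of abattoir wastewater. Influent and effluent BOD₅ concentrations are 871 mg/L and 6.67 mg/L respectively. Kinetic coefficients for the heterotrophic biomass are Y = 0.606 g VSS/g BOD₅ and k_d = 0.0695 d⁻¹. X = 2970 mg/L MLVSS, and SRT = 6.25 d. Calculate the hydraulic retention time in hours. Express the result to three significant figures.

τ ≈ 18.4 h

Rearranging the biomass balance for a CMAS with decay, V = Y·Q·ΔS·θ_c / [X·(1+k_d θ_c)] = 0.606 × 1930 × (871 − 6.67) × 6.25 / [2970 × (1 + 0.0695 × 6.25)] = 6.32×10^6 / 4260 = 1483 m³.
τ = V/Q = 1483/1930 = 0.7684 d, or 18.44 h.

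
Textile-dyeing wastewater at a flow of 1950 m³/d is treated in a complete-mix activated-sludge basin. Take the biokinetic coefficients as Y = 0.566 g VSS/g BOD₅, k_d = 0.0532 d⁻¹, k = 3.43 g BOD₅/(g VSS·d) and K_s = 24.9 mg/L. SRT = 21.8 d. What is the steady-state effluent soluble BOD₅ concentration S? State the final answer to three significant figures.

S ≈ 1.34 mg/L

For a completely mixed reactor with recycle the Lawrence–McCarty relation gives S = K_s·(1 + k_d·θ_c) / [θ_c·(Y·k − k_d) − 1] = 24.9 × (1 + 0.0532 × 21.8) / [21.8 × (0.566 × 3.43 − 0.0532) − 1] = 53.78 / 40.16 = 1.339 mg/L.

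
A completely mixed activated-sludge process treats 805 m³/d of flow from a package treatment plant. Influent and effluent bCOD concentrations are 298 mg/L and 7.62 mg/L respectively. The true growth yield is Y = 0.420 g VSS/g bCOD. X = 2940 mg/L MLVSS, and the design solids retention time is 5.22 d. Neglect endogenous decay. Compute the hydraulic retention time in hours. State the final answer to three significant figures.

With k_d = 0 the design equation reduces to V = Y Q (S₀−S) θ_c / X = 0.420 × 805 × (298 − 7.62) × 5.22 / 2940 = 174.3 m³.
HRT = V/Q = 174.3 m³ / 805 m³·d⁻¹ = 0.2165 d × 24 = 5.197 h.

τ ≈ 5.20 h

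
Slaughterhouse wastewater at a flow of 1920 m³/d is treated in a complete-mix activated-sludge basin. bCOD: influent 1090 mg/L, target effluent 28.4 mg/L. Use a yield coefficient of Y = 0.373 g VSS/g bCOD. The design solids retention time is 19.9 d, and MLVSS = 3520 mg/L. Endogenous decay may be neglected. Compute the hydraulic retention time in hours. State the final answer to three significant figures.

τ ≈ 53.7 h

Biomass mass balance (decay neglected): V·X = Y·Q·(S₀ − S)·θ_c, so V = 0.373 × 1920 × (1090 − 28.4) × 19.9 / 3520 = 4298 m³.
Hydraulic retention time τ = V/Q = 4298 / 1920 = 2.239 d = 53.73 h.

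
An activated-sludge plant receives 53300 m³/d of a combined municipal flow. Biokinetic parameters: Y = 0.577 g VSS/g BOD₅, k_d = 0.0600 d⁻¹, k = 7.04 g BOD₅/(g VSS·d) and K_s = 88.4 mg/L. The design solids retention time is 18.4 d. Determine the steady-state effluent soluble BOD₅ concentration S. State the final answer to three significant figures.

S ≈ 2.56 mg/L

From the Monod/SRT balance for a CMAS, S = K_s·(1+k_d θ_c)/[θ_c·(Y k − k_d) − 1] = 88.4 × (1 + 0.0600 × 18.4) / [18.4 × (0.577 × 7.04 − 0.0600) − 1] = 186.0 / 72.64 = 2.561 mg/L.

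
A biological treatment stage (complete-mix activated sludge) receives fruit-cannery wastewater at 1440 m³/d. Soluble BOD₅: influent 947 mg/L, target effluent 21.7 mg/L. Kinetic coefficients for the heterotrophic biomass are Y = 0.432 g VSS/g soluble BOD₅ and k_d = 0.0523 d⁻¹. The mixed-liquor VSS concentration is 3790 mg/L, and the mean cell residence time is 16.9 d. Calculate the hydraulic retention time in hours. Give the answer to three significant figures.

τ ≈ 22.7 h

From the SRT design equation V = Y Q (S₀−S) θ_c / [X (1 + k_d θ_c)] = 0.432 × 1440 × (947 − 21.7) × 16.9 / [3790 × (1 + 0.0523 × 16.9)] = 9.73×10^6 / 7140 = 1362 m³.
τ = V/Q = 1362/1440 = 0.9462 d, or 22.71 h.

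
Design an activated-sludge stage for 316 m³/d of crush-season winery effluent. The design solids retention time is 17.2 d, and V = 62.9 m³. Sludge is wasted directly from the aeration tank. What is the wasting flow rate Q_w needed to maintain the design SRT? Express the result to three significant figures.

For wasting at MLVSS concentration, Q_w = V/θ_c = 62.90/17.2 = 3.657 m³/d.

Q_w ≈ 3.66 m³/d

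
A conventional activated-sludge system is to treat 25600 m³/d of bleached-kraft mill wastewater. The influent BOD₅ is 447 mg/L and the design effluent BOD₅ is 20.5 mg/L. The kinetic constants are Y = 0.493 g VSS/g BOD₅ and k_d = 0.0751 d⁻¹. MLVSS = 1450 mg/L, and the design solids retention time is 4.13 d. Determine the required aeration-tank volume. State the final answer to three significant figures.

V ≈ 11700 m³

Steady-state biomass mass balance: V·X·(1 + k_d·θ_c) = Y·Q·(S₀ − S)·θ_c, so V = 0.493 × 25600 × (447 − 20.5) × 4.13 / [1450 × (1 + 0.0751 × 4.13)] = 2.22×10^7 / 1900 = 11702 m³.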